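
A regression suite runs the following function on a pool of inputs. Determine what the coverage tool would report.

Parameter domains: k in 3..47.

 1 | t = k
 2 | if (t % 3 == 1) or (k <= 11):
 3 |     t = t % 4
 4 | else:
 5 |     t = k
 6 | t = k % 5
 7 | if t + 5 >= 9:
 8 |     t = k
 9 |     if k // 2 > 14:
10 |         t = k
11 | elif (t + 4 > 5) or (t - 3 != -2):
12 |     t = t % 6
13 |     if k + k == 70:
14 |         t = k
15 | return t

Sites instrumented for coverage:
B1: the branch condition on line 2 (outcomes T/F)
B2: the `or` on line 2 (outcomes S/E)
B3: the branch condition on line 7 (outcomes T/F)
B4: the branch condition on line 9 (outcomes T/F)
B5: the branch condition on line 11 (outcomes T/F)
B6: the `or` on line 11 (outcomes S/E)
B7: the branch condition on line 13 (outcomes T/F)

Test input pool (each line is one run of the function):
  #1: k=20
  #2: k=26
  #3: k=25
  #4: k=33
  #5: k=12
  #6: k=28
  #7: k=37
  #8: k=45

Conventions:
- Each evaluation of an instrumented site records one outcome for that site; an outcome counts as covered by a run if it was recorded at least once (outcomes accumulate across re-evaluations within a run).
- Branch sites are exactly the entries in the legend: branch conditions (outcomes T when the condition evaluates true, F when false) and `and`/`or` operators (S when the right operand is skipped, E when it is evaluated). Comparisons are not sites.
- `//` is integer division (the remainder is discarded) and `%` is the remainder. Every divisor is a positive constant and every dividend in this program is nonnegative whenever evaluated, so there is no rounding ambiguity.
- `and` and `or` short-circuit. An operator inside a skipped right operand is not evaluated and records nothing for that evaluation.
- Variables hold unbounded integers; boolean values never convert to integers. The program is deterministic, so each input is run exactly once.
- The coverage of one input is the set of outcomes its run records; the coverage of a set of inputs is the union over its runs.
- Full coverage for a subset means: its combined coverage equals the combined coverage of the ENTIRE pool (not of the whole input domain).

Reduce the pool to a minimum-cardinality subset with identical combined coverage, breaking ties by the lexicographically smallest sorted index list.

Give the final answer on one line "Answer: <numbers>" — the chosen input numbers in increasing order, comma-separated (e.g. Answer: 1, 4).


input #1 (k=20): events B2->E, B1->F, B3->F, B6->E, B5->T, B7->F; covers B1=F, B2=E, B3=F, B5=T, B6=E, B7=F
input #2 (k=26): events B2->E, B1->F, B3->F, B6->E, B5->F; covers B1=F, B2=E, B3=F, B5=F, B6=E
input #3 (k=25): events B2->S, B1->T, B3->F, B6->E, B5->T, B7->F; covers B1=T, B2=S, B3=F, B5=T, B6=E, B7=F
input #4 (k=33): events B2->E, B1->F, B3->F, B6->S, B5->T, B7->F; covers B1=F, B2=E, B3=F, B5=T, B6=S, B7=F
input #5 (k=12): events B2->E, B1->F, B3->F, B6->S, B5->T, B7->F; covers B1=F, B2=E, B3=F, B5=T, B6=S, B7=F
input #6 (k=28): events B2->S, B1->T, B3->F, B6->S, B5->T, B7->F; covers B1=T, B2=S, B3=F, B5=T, B6=S, B7=F
input #7 (k=37): events B2->S, B1->T, B3->F, B6->S, B5->T, B7->F; covers B1=T, B2=S, B3=F, B5=T, B6=S, B7=F
input #8 (k=45): events B2->E, B1->F, B3->F, B6->E, B5->T, B7->F; covers B1=F, B2=E, B3=F, B5=T, B6=E, B7=F
pool-wide coverage (10 outcomes): B1=T, B1=F, B2=S, B2=E, B3=F, B5=T, B5=F, B6=S, B6=E, B7=F
checked all size-1 subsets: none covers 10 outcomes (max 6/10)
at size 2, {2, 6} reaches all 10 outcomes; every lexicographically earlier size-2 subset fails
Answer: 2, 6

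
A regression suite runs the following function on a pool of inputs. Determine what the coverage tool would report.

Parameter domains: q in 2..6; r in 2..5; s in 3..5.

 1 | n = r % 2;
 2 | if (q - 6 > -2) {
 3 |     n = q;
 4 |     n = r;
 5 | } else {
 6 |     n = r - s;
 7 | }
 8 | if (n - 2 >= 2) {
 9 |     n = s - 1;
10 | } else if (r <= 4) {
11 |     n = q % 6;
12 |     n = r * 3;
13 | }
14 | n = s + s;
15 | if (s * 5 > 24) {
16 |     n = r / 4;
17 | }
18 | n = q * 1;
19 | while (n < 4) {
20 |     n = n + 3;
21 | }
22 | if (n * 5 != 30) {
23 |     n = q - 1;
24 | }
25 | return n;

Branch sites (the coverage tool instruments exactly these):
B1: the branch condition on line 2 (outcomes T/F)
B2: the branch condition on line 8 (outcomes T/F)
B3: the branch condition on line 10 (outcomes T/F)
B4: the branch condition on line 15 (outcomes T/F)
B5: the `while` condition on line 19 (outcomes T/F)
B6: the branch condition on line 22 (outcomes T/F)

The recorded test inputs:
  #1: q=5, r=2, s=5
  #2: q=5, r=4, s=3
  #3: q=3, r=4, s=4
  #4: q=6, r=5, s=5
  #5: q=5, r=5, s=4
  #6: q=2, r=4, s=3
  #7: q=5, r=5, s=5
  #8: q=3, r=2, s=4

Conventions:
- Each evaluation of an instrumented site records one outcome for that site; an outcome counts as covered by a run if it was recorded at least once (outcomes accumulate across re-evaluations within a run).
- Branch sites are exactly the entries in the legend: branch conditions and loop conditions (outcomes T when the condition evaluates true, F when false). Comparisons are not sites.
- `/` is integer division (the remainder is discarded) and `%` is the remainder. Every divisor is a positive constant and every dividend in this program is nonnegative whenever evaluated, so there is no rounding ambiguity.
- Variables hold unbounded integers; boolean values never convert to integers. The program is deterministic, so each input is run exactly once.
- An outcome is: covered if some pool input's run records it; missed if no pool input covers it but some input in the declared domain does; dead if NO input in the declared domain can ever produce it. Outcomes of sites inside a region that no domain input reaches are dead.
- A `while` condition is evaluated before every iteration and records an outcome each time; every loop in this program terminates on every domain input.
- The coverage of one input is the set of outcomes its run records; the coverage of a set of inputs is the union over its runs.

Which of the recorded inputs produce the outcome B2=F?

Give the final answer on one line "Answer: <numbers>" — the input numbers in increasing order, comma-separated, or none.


input #1 (q=5, r=2, s=5): covers B2=F
input #2 (q=5, r=4, s=3): misses B2=F
input #3 (q=3, r=4, s=4): covers B2=F
input #4 (q=6, r=5, s=5): misses B2=F
input #5 (q=5, r=5, s=4): misses B2=F
input #6 (q=2, r=4, s=3): covers B2=F
input #7 (q=5, r=5, s=5): misses B2=F
input #8 (q=3, r=2, s=4): covers B2=F
Answer: 1, 3, 6, 8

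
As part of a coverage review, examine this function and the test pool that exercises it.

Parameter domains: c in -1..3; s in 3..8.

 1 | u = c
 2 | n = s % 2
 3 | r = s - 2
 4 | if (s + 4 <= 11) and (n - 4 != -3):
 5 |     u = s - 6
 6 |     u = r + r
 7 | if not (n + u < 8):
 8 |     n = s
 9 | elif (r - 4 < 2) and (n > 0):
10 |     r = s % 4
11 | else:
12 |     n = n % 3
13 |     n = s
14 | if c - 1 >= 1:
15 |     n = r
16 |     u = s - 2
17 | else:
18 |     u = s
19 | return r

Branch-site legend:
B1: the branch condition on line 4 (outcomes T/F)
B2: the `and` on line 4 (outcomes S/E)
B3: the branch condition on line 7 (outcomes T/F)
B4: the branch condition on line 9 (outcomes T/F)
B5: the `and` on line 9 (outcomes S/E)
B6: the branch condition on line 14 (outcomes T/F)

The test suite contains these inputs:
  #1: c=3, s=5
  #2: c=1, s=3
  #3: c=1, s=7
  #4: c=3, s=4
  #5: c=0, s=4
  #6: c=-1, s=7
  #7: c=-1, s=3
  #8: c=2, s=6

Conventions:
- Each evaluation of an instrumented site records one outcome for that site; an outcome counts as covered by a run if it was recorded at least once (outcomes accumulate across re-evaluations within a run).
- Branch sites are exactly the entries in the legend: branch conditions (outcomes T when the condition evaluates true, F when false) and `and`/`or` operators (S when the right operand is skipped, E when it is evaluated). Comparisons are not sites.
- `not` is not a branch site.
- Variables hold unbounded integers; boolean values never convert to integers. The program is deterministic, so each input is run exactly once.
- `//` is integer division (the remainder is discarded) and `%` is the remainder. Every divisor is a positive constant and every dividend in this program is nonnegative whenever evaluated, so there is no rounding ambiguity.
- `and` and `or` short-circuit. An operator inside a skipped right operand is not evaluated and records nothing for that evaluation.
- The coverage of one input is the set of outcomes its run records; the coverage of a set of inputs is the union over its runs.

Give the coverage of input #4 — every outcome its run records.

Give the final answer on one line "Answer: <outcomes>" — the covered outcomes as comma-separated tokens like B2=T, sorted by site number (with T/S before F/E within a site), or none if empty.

Tracing the run of input #4 (c=3, s=4):
  B2->E, B1->T, B3->F, B5->E, B4->F, B6->T
deduplicating events, the covered set is: B1=T, B2=E, B3=F, B4=F, B5=E, B6=T

Answer: B1=T, B2=E, B3=F, B4=F, B5=E, B6=T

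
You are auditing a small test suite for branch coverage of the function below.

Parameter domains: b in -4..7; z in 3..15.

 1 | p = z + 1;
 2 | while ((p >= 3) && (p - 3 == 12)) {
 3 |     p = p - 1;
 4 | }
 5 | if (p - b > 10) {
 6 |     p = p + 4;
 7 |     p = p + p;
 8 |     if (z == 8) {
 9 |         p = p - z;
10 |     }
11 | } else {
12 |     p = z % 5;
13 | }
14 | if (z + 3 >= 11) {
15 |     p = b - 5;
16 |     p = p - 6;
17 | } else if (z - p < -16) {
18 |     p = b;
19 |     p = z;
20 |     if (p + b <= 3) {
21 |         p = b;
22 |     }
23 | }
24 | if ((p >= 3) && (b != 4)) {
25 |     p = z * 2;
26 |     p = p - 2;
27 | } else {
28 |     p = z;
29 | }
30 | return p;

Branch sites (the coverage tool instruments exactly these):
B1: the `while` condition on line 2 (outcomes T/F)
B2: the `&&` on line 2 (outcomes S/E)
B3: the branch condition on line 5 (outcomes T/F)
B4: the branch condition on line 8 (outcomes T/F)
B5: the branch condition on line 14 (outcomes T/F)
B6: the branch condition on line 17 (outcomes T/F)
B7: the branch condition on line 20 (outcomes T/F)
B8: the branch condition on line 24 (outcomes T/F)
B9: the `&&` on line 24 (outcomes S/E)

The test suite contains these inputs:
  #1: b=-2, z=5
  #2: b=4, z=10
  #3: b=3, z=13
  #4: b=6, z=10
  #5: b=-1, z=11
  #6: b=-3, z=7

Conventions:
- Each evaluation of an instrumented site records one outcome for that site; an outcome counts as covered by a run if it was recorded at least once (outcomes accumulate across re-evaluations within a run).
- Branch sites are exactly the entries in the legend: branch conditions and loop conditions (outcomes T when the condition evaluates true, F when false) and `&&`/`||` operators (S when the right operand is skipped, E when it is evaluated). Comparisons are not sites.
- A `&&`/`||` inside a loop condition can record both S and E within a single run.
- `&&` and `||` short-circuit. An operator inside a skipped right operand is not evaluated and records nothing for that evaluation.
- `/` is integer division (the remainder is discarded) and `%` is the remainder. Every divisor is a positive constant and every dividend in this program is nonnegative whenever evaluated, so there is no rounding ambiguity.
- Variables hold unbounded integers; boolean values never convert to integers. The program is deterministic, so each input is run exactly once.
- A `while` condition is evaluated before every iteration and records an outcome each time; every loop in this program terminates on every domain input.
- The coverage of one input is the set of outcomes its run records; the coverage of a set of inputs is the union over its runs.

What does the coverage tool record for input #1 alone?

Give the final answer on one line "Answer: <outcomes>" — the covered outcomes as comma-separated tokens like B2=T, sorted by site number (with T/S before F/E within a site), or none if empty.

Tracing the run of input #1 (b=-2, z=5):
  B2->E, B1->F, B3->F, B5->F, B6->F, B9->S, B8->F
as a set, this run covers: B1=F, B2=E, B3=F, B5=F, B6=F, B8=F, B9=S

Answer: B1=F, B2=E, B3=F, B5=F, B6=F, B8=F, B9=S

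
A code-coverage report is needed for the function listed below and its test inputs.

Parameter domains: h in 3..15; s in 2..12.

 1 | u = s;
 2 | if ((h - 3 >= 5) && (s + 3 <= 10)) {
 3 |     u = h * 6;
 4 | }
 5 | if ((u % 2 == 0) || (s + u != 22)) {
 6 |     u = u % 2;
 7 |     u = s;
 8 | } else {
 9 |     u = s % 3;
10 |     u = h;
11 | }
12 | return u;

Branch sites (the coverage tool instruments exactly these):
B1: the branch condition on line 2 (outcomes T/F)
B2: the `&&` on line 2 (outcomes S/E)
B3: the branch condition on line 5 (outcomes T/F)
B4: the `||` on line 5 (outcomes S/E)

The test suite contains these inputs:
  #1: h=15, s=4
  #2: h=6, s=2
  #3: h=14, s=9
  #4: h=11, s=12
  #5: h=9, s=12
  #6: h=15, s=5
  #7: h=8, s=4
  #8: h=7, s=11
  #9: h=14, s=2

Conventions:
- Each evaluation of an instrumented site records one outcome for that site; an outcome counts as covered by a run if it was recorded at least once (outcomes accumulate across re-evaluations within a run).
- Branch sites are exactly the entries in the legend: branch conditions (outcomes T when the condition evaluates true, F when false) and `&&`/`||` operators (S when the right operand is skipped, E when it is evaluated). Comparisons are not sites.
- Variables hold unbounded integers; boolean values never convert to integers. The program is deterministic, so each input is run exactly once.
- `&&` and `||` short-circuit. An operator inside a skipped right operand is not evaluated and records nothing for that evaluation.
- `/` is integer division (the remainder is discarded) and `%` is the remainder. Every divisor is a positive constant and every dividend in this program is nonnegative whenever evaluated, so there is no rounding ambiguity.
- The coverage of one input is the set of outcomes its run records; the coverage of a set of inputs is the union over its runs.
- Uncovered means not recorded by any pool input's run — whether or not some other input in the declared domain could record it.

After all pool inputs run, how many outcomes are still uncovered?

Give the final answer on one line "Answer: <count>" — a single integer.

run #1 (h=15, s=4) runs B2->E, B1->T, B4->S, B3->T; records B1=T, B2=E, B3=T, B4=S
run #2 (h=6, s=2) runs B2->S, B1->F, B4->S, B3->T; records B1=F, B2=S, B3=T, B4=S
run #3 (h=14, s=9) runs B2->E, B1->F, B4->E, B3->T; records B1=F, B2=E, B3=T, B4=E
run #4 (h=11, s=12) runs B2->E, B1->F, B4->S, B3->T; records B1=F, B2=E, B3=T, B4=S
run #5 (h=9, s=12) runs B2->E, B1->F, B4->S, B3->T; records B1=F, B2=E, B3=T, B4=S
run #6 (h=15, s=5) runs B2->E, B1->T, B4->S, B3->T; records B1=T, B2=E, B3=T, B4=S
run #7 (h=8, s=4) runs B2->E, B1->T, B4->S, B3->T; records B1=T, B2=E, B3=T, B4=S
run #8 (h=7, s=11) runs B2->S, B1->F, B4->E, B3->F; records B1=F, B2=S, B3=F, B4=E
run #9 (h=14, s=2) runs B2->E, B1->T, B4->S, B3->T; records B1=T, B2=E, B3=T, B4=S
union over the pool: B1=T, B1=F, B2=S, B2=E, B3=T, B3=F, B4=S, B4=E
uncovered (0 of 8): none

Answer: 0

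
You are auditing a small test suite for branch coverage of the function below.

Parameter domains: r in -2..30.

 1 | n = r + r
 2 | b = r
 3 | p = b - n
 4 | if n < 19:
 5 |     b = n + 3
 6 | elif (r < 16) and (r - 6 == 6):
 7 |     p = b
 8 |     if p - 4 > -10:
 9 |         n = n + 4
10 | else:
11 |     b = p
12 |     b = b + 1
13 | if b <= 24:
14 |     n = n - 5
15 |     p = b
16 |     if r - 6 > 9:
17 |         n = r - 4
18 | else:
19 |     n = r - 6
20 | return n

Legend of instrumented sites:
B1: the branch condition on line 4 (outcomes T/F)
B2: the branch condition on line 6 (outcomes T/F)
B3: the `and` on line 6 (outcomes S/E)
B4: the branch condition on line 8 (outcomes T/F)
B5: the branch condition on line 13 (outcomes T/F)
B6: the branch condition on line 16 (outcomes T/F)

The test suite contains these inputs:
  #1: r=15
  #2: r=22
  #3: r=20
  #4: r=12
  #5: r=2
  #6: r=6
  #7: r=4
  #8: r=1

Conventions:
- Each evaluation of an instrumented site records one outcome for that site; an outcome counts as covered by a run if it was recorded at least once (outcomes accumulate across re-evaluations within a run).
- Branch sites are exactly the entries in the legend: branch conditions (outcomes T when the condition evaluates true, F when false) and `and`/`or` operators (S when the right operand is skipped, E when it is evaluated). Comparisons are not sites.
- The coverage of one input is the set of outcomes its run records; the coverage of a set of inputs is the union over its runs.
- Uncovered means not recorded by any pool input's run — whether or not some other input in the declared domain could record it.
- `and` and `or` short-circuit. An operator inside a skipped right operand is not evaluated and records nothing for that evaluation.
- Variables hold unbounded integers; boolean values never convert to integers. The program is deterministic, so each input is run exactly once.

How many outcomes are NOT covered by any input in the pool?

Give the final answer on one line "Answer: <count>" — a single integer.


test 1 (r=15) fires B1->F, B3->E, B2->F, B5->T, B6->F; hits B1=F, B2=F, B3=E, B5=T, B6=F
test 2 (r=22) fires B1->F, B3->S, B2->F, B5->T, B6->T; hits B1=F, B2=F, B3=S, B5=T, B6=T
test 3 (r=20) fires B1->F, B3->S, B2->F, B5->T, B6->T; hits B1=F, B2=F, B3=S, B5=T, B6=T
test 4 (r=12) fires B1->F, B3->E, B2->T, B4->T, B5->T, B6->F; hits B1=F, B2=T, B3=E, B4=T, B5=T, B6=F
test 5 (r=2) fires B1->T, B5->T, B6->F; hits B1=T, B5=T, B6=F
test 6 (r=6) fires B1->T, B5->T, B6->F; hits B1=T, B5=T, B6=F
test 7 (r=4) fires B1->T, B5->T, B6->F; hits B1=T, B5=T, B6=F
test 8 (r=1) fires B1->T, B5->T, B6->F; hits B1=T, B5=T, B6=F
union over the pool: B1=T, B1=F, B2=T, B2=F, B3=S, B3=E, B4=T, B5=T, B6=T, B6=F
uncovered (2 of 12): B4=F, B5=F
Answer: 2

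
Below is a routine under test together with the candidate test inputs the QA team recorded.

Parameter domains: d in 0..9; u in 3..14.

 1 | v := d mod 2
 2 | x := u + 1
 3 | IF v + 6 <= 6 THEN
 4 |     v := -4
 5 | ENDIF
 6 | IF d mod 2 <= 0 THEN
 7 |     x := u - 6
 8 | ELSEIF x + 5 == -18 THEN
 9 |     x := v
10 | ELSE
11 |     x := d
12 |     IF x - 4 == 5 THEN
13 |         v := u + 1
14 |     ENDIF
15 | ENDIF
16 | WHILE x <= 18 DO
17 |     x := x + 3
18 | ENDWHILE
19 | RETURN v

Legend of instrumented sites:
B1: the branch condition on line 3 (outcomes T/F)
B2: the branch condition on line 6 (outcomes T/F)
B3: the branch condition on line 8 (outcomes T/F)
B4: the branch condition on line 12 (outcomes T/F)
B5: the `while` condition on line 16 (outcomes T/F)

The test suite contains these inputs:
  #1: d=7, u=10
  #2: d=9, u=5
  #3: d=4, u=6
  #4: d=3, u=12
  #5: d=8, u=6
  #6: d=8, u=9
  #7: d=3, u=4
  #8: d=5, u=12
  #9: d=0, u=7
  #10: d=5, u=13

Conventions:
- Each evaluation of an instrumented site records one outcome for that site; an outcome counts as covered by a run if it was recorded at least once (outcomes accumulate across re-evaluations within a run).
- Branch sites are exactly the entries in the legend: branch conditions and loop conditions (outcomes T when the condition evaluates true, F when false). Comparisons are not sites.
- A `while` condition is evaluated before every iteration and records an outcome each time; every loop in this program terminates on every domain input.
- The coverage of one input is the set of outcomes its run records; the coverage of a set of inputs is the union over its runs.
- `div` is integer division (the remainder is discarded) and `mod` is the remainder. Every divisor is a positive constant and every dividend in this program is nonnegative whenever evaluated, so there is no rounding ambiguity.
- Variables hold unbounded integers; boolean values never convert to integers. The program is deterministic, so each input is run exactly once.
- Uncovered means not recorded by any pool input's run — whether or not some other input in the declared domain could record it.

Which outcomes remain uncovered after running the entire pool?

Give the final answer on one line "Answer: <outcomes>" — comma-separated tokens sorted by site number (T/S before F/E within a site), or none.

input #1, d=7, u=10: events B1->F, B2->F, B3->F, B4->F, B5->T, B5->T, B5->T, B5->T, B5->F; outcomes B1=F, B2=F, B3=F, B4=F, B5=T, B5=F
input #2, d=9, u=5: events B1->F, B2->F, B3->F, B4->T, B5->T, B5->T, B5->T, B5->T, B5->F; outcomes B1=F, B2=F, B3=F, B4=T, B5=T, B5=F
input #3, d=4, u=6: events B1->T, B2->T, B5->T, B5->T, B5->T, B5->T, B5->T, B5->T, B5->T, B5->F; outcomes B1=T, B2=T, B5=T, B5=F
input #4, d=3, u=12: events B1->F, B2->F, B3->F, B4->F, B5->T, B5->T, B5->T, B5->T, B5->T, B5->T, B5->F; outcomes B1=F, B2=F, B3=F, B4=F, B5=T, B5=F
input #5, d=8, u=6: events B1->T, B2->T, B5->T, B5->T, B5->T, B5->T, B5->T, B5->T, B5->T, B5->F; outcomes B1=T, B2=T, B5=T, B5=F
input #6, d=8, u=9: events B1->T, B2->T, B5->T, B5->T, B5->T, B5->T, B5->T, B5->T, B5->F; outcomes B1=T, B2=T, B5=T, B5=F
input #7, d=3, u=4: events B1->F, B2->F, B3->F, B4->F, B5->T, B5->T, B5->T, B5->T, B5->T, B5->T, B5->F; outcomes B1=F, B2=F, B3=F, B4=F, B5=T, B5=F
input #8, d=5, u=12: events B1->F, B2->F, B3->F, B4->F, B5->T, B5->T, B5->T, B5->T, B5->T, B5->F; outcomes B1=F, B2=F, B3=F, B4=F, B5=T, B5=F
input #9, d=0, u=7: events B1->T, B2->T, B5->T, B5->T, B5->T, B5->T, B5->T, B5->T, B5->F; outcomes B1=T, B2=T, B5=T, B5=F
input #10, d=5, u=13: events B1->F, B2->F, B3->F, B4->F, B5->T, B5->T, B5->T, B5->T, B5->T, B5->F; outcomes B1=F, B2=F, B3=F, B4=F, B5=T, B5=F
union over the pool: B1=T, B1=F, B2=T, B2=F, B3=F, B4=T, B4=F, B5=T, B5=F
uncovered (1 of 10): B3=T

Answer: B3=T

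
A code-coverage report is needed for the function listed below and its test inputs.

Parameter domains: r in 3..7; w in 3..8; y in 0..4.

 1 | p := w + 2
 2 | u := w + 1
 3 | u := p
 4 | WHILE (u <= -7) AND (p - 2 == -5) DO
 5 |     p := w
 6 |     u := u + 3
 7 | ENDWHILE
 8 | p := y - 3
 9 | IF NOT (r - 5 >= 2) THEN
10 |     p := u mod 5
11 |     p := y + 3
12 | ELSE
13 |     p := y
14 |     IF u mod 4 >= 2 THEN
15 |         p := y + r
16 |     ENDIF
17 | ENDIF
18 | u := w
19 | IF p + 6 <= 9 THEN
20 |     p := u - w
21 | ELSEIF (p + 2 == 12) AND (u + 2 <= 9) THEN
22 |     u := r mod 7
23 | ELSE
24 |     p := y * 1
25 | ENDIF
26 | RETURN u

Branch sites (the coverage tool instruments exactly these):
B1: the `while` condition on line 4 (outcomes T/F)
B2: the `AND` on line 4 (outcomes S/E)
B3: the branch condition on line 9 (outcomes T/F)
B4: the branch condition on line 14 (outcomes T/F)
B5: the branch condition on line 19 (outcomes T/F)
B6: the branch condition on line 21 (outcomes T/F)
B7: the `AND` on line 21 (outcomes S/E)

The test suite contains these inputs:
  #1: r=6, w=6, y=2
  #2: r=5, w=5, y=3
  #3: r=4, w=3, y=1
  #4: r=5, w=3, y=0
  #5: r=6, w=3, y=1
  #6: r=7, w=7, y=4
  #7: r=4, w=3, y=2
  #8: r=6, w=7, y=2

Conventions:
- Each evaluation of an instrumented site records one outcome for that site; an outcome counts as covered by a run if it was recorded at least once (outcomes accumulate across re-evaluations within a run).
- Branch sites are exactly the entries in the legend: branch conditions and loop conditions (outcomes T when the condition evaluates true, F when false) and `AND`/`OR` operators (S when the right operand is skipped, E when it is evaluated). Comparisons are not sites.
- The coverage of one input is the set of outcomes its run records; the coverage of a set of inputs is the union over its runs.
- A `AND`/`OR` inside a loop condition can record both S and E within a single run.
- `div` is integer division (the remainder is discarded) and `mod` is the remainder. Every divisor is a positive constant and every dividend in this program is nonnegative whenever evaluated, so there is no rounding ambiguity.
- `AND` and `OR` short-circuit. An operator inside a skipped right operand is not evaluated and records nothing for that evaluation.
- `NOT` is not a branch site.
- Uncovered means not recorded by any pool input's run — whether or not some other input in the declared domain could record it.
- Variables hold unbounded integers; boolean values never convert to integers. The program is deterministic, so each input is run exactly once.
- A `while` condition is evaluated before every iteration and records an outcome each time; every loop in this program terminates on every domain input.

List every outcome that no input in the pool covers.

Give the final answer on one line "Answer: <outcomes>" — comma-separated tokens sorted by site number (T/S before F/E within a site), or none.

input #1, r=6, w=6, y=2: events B2->S, B1->F, B3->T, B5->F, B7->S, B6->F; outcomes B1=F, B2=S, B3=T, B5=F, B6=F, B7=S
input #2, r=5, w=5, y=3: events B2->S, B1->F, B3->T, B5->F, B7->S, B6->F; outcomes B1=F, B2=S, B3=T, B5=F, B6=F, B7=S
input #3, r=4, w=3, y=1: events B2->S, B1->F, B3->T, B5->F, B7->S, B6->F; outcomes B1=F, B2=S, B3=T, B5=F, B6=F, B7=S
input #4, r=5, w=3, y=0: events B2->S, B1->F, B3->T, B5->T; outcomes B1=F, B2=S, B3=T, B5=T
input #5, r=6, w=3, y=1: events B2->S, B1->F, B3->T, B5->F, B7->S, B6->F; outcomes B1=F, B2=S, B3=T, B5=F, B6=F, B7=S
input #6, r=7, w=7, y=4: events B2->S, B1->F, B3->F, B4->F, B5->F, B7->S, B6->F; outcomes B1=F, B2=S, B3=F, B4=F, B5=F, B6=F, B7=S
input #7, r=4, w=3, y=2: events B2->S, B1->F, B3->T, B5->F, B7->S, B6->F; outcomes B1=F, B2=S, B3=T, B5=F, B6=F, B7=S
input #8, r=6, w=7, y=2: events B2->S, B1->F, B3->T, B5->F, B7->S, B6->F; outcomes B1=F, B2=S, B3=T, B5=F, B6=F, B7=S
union over the pool: B1=F, B2=S, B3=T, B3=F, B4=F, B5=T, B5=F, B6=F, B7=S
uncovered (5 of 14): B1=T, B2=E, B4=T, B6=T, B7=E

Answer: B1=T, B2=E, B4=T, B6=T, B7=E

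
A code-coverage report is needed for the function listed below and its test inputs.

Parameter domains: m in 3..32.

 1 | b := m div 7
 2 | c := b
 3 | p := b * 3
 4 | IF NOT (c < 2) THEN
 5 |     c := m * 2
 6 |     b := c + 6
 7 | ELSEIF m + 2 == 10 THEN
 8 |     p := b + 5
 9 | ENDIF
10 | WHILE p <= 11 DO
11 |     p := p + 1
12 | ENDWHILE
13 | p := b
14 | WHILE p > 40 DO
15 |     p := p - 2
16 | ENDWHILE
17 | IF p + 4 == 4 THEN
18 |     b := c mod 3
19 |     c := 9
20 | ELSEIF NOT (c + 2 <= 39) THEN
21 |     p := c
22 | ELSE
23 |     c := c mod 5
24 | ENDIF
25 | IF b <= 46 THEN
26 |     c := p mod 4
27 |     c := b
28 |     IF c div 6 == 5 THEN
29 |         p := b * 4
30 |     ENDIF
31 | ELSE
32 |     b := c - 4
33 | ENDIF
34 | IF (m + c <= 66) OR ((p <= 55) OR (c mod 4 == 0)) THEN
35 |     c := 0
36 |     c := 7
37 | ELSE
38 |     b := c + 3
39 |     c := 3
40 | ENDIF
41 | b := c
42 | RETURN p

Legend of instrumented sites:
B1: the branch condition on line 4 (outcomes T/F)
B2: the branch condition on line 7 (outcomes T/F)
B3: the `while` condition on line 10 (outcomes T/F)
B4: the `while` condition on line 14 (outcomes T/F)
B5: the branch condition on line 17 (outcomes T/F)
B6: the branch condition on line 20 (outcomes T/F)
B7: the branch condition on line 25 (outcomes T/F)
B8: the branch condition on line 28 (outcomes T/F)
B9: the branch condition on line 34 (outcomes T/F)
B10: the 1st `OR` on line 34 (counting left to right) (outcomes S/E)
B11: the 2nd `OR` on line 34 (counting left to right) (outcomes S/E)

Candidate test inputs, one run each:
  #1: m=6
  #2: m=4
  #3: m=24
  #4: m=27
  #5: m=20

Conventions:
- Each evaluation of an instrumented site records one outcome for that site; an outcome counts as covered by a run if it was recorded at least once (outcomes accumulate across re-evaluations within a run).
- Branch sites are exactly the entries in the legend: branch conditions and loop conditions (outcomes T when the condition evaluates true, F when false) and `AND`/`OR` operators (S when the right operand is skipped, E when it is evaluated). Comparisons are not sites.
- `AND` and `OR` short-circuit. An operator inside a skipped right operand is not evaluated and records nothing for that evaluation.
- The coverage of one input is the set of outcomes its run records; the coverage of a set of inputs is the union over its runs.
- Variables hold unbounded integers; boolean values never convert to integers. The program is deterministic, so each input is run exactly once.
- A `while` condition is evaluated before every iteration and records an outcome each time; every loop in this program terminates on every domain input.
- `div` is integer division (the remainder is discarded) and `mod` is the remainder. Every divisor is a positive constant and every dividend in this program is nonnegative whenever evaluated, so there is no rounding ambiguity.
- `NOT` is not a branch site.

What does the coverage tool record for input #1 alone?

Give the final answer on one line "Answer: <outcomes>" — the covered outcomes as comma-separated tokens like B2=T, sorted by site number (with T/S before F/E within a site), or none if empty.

Running input #1 (m=6), event by event:
  B1->F, B2->F, B3->T, B3->T, B3->T, B3->T, B3->T, B3->T, B3->T, B3->T
  B3->T, B3->T, B3->T, B3->T, B3->F, B4->F, B5->T, B7->T, B8->F, B10->S
  B9->T
deduplicating events, the covered set is: B1=F, B2=F, B3=T, B3=F, B4=F, B5=T, B7=T, B8=F, B9=T, B10=S

Answer: B1=F, B2=F, B3=T, B3=F, B4=F, B5=T, B7=T, B8=F, B9=T, B10=S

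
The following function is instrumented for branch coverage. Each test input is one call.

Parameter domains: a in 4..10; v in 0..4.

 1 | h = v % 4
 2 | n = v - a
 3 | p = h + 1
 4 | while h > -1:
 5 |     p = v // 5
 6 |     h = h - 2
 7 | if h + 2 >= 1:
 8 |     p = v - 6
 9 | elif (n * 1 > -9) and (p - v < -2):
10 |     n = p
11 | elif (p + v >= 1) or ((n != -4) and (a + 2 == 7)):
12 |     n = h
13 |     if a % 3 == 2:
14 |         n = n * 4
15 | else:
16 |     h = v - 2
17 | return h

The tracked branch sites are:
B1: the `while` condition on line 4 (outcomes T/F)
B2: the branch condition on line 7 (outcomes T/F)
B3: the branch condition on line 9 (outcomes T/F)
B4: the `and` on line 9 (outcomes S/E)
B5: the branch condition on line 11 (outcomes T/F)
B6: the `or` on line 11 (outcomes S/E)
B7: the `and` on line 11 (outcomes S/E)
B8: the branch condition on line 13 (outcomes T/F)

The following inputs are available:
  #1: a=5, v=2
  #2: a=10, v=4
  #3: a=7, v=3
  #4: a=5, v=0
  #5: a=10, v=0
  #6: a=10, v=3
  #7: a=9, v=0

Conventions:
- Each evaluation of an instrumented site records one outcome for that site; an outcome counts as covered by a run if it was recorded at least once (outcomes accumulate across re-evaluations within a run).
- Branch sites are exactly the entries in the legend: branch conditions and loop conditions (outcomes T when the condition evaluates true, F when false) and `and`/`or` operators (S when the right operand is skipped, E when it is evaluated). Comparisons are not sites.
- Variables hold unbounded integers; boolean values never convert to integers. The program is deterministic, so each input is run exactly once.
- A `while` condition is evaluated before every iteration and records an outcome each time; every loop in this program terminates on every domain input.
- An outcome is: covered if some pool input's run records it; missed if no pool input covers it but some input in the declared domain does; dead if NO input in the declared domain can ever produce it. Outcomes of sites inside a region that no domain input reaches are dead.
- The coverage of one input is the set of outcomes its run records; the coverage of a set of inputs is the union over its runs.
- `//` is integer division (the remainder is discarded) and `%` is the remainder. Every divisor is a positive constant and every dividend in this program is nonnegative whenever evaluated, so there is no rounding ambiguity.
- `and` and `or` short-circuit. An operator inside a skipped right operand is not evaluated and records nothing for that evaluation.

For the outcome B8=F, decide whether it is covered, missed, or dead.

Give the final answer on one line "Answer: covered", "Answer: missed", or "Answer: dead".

no pool input records B8=F
but domain input (a=4, v=2) does record it -> reachable, so missed

Answer: missed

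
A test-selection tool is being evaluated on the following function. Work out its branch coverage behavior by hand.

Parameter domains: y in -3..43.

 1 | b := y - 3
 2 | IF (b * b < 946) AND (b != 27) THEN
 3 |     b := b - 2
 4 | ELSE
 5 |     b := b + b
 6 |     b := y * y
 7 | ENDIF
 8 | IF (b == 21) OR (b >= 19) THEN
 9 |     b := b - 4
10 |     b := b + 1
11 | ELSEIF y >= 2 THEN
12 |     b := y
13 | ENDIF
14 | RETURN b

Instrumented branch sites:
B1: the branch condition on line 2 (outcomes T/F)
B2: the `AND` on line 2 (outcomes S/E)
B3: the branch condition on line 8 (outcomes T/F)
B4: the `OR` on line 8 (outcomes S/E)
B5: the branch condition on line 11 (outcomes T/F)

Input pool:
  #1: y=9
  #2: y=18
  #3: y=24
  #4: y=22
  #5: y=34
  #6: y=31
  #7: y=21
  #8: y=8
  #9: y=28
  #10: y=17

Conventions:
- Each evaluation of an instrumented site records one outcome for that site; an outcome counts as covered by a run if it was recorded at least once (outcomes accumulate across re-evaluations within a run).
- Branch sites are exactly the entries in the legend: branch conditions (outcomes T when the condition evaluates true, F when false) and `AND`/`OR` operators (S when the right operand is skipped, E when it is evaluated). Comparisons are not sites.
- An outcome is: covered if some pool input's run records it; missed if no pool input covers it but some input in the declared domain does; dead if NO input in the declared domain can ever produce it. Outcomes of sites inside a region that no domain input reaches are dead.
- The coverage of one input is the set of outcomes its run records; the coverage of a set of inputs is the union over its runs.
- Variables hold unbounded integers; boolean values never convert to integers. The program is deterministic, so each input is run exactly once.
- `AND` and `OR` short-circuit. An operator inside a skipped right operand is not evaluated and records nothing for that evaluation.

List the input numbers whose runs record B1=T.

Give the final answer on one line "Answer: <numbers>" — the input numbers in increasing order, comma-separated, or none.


input #1 (y=9): records B1=T
input #2 (y=18): records B1=T
input #3 (y=24): records B1=T
input #4 (y=22): records B1=T
input #5 (y=34): does not record B1=T
input #6 (y=31): records B1=T
input #7 (y=21): records B1=T
input #8 (y=8): records B1=T
input #9 (y=28): records B1=T
input #10 (y=17): records B1=T
Answer: 1, 2, 3, 4, 6, 7, 8, 9, 10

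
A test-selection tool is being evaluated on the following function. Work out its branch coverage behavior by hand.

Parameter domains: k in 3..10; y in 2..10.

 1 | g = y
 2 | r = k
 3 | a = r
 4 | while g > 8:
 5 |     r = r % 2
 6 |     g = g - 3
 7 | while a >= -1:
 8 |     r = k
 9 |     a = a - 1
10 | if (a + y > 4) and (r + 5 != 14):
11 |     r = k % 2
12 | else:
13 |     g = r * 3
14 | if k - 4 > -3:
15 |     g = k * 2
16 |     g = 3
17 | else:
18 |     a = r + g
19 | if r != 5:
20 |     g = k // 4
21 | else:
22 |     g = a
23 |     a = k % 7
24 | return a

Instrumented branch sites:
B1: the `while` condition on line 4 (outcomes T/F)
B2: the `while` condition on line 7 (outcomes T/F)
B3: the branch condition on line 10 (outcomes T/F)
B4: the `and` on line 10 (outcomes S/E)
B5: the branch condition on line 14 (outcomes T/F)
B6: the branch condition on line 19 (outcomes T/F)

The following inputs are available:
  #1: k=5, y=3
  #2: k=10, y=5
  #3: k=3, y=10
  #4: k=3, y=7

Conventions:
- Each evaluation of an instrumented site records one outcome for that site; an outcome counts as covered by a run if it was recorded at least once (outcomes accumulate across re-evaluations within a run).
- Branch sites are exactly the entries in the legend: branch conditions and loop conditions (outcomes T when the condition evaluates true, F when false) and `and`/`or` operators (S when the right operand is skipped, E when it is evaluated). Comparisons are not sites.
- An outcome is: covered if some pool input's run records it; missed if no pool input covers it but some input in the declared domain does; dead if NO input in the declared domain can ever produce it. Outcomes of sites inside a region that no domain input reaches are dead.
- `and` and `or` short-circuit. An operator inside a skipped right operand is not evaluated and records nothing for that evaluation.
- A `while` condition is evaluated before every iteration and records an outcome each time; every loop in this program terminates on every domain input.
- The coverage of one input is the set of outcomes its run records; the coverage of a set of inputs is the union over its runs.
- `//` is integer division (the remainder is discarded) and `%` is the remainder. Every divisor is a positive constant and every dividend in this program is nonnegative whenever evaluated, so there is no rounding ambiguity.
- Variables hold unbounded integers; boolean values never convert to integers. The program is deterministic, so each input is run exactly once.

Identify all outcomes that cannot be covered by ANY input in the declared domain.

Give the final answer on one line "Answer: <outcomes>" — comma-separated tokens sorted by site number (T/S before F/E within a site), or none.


exhaustive pass over the 72-input domain:
  B5=F: no domain input ever produces it -> dead
  reachable outcomes have witnesses, e.g. B1=T (e.g. k=3, y=9), B1=F (e.g. k=3, y=2), B2=T (e.g. k=3, y=2), B2=F (e.g. k=3, y=2)
Answer: B5=F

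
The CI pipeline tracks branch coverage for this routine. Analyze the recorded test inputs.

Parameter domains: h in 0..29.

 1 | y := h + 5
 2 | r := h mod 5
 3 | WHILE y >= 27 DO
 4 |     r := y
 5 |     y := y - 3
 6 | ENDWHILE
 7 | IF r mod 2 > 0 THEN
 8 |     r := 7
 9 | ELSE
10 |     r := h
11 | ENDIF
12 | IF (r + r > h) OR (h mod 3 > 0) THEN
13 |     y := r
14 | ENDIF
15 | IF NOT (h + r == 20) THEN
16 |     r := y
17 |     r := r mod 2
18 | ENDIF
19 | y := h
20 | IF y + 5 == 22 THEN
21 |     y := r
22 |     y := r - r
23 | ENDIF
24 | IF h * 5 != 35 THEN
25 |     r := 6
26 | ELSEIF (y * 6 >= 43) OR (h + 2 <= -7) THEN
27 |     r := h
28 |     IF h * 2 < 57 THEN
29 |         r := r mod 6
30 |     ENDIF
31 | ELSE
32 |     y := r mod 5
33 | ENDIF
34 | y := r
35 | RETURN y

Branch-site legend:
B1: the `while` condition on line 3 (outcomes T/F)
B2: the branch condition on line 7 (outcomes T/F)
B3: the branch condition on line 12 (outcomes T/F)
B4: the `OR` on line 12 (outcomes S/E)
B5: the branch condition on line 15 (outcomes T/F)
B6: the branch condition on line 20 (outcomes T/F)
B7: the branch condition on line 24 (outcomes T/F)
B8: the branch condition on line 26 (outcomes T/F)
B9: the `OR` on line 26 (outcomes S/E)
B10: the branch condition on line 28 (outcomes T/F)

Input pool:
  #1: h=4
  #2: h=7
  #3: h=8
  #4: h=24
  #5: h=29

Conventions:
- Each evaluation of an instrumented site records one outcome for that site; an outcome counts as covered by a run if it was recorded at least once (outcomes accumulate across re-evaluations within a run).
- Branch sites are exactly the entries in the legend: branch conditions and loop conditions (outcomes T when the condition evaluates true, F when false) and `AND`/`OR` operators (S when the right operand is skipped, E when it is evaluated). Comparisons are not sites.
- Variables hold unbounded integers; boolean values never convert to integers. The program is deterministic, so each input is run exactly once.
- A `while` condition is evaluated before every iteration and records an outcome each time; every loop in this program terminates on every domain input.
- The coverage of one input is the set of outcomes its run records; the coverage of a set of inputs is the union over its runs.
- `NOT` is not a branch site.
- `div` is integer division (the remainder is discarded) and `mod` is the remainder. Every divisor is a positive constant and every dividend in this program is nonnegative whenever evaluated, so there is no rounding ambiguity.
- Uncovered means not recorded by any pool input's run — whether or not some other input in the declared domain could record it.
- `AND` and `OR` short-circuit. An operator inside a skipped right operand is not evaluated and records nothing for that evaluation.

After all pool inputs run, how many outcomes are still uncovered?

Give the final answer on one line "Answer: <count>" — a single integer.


input #1 (h=4): events B1->F, B2->F, B4->S, B3->T, B5->T, B6->F, B7->T; covers B1=F, B2=F, B3=T, B4=S, B5=T, B6=F, B7=T
input #2 (h=7): events B1->F, B2->F, B4->S, B3->T, B5->T, B6->F, B7->F, B9->E, B8->F; covers B1=F, B2=F, B3=T, B4=S, B5=T, B6=F, B7=F, B8=F, B9=E
input #3 (h=8): events B1->F, B2->T, B4->S, B3->T, B5->T, B6->F, B7->T; covers B1=F, B2=T, B3=T, B4=S, B5=T, B6=F, B7=T
input #4 (h=24): events B1->T, B1->F, B2->T, B4->E, B3->F, B5->T, B6->F, B7->T; covers B1=T, B1=F, B2=T, B3=F, B4=E, B5=T, B6=F, B7=T
input #5 (h=29): events B1->T, B1->T, B1->T, B1->F, B2->F, B4->S, B3->T, B5->T, B6->F, B7->T; covers B1=T, B1=F, B2=F, B3=T, B4=S, B5=T, B6=F, B7=T
union over the pool: B1=T, B1=F, B2=T, B2=F, B3=T, B3=F, B4=S, B4=E, B5=T, B6=F, B7=T, B7=F, B8=F, B9=E
uncovered (6 of 20): B5=F, B6=T, B8=T, B9=S, B10=T, B10=F
Answer: 6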